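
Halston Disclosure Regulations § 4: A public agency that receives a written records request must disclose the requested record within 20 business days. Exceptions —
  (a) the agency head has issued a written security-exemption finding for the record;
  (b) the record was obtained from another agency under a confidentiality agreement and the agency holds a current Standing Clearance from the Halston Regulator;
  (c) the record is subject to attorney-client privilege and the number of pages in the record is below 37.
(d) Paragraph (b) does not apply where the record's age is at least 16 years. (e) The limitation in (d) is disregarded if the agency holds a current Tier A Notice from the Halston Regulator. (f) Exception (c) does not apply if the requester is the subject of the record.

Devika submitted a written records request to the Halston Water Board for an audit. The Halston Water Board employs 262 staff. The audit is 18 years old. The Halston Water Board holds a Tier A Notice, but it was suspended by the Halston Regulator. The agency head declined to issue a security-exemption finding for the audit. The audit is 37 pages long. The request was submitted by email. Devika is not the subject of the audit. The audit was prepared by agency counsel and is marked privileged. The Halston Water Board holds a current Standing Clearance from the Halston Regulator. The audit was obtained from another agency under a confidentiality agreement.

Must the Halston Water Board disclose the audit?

Exception (a) requires that the agency head has issued a written security-exemption finding for the record; but the agency head declined to issue a security-exemption finding, so (a) is unavailable.
All of (b)'s requirements are met (the audit was obtained under a confidentiality agreement; a current Standing Clearance is held). But: (d) applies — the record's age is 18 years, meeting the 16 years threshold. (e), which would lift (d), is inapplicable — there is no Tier A Notice in force. So (b) is unavailable.
Exception (c) requires that the number of pages in the record is below 37; but the number of pages in the record is 37, not below 37, so (c) is unavailable.
Every exception is unavailable, so the rule governs.

Yes — the Halston Water Board must disclose the audit.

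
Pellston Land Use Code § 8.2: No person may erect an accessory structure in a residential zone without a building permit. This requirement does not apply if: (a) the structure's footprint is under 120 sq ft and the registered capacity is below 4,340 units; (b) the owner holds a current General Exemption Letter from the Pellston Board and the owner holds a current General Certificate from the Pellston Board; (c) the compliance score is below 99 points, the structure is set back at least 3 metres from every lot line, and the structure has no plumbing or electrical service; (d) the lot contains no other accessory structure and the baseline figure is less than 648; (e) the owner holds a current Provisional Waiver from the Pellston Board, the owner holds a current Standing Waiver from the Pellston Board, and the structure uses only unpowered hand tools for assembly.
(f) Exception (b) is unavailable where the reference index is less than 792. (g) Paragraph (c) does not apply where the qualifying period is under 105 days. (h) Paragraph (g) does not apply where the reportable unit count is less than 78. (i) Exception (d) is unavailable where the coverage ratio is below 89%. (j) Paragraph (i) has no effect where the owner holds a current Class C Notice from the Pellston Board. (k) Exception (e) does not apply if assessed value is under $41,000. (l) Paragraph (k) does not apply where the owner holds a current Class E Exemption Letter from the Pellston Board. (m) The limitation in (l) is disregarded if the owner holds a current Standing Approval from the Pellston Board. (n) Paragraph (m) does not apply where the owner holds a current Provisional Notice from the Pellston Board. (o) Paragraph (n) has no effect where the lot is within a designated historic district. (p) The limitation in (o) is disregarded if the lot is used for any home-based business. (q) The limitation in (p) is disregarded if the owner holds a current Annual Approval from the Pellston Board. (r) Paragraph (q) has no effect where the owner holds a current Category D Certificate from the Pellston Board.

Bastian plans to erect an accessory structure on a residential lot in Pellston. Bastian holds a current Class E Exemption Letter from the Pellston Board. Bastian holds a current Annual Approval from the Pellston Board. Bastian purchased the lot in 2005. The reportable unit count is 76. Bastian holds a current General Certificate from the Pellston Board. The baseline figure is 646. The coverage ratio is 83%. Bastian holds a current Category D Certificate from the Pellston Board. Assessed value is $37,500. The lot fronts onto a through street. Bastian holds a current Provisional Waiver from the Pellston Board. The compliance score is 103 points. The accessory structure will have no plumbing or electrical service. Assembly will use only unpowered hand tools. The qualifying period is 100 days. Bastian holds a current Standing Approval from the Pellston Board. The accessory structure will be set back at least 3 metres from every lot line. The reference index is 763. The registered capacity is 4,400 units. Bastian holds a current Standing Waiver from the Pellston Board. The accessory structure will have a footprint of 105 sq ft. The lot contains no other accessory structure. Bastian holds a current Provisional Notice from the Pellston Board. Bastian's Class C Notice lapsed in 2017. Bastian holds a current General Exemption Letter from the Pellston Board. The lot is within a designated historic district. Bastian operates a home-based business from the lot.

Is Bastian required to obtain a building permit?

No — exception (e) applies; Bastian does not need a building permit.

Exception (a) requires that the registered capacity is below 4,340 units; but the registered capacity is 4,400 units, not below 4,340 units, so (a) is unavailable.
Exception (b): a current General Exemption Letter is held; a current General Certificate is held — every condition holds. But applying paragraph (f): (f) operates — the reference index is 763, less than the 792 limit. So (b) is unavailable.
Exception (c) does not apply: the compliance score is 103 points, not below 99 points.
Exception (d): the lot has no other accessory structure; the baseline figure is 646, less than the 648 limit — every condition holds. But: (i) operates against (d): the coverage ratio is 83%, below the 89% limit. (j), which would lift (i), is inapplicable — no current Class C Notice is held. (d) is therefore removed.
Exception (e)'s conditions are all satisfied: a current Provisional Waiver is held; a current Standing Waiver is held; assembly uses only hand tools. Applying paragraphs (k)–(r): (k) would limit (e) — assessed value is $37,500, under the $41,000 limit — but (l) sets (k) aside: (l) operates against (k): a current Class E Exemption Letter is held. (m) is engaged (a current Standing Approval is held), but is displaced by (n): (n) operates against (m): a current Provisional Notice is held. (o) is engaged (the lot is in a historic district), but is itself disapplied by (p): (p) operates against (o): a home-based business operates on the lot. (q) would limit (p) — a current Annual Approval is held — but (r) sets (q) aside: (r) operates against (q): a current Category D Certificate is held. Exception (e) stands.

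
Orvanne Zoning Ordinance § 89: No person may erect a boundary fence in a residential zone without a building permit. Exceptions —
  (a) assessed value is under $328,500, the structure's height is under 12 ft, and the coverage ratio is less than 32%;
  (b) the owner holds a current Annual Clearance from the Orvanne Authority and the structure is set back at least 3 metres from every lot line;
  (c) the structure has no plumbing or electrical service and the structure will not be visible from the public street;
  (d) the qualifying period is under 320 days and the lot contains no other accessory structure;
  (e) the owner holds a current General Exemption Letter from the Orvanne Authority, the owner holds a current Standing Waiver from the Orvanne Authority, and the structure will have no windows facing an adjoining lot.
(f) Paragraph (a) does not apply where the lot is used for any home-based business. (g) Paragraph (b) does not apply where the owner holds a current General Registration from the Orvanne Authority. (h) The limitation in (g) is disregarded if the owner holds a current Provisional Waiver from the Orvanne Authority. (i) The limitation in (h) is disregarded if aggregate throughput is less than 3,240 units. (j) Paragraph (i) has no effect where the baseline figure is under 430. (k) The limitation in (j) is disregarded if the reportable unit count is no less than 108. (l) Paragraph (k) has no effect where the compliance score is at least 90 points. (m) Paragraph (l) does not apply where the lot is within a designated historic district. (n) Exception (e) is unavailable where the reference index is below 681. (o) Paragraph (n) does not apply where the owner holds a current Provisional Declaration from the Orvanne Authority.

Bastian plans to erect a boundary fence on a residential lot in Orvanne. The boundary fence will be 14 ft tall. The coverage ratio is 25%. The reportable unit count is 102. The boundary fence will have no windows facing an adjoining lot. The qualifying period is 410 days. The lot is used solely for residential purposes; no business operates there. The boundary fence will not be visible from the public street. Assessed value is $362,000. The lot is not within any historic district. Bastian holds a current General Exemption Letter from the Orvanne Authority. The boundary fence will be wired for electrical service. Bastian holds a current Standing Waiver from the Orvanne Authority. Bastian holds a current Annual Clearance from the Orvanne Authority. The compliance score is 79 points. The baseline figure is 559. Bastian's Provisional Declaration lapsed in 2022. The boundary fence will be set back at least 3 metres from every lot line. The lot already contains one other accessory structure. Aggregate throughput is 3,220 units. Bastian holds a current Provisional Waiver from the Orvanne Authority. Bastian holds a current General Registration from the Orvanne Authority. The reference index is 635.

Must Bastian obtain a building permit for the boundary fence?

Exception (a) requires that assessed value is under $328,500; but assessed value is $362,000, not under $328,500, so (a) is unavailable.
Exception (b) is satisfied on its face — a current Annual Clearance is held; the setback is at least 3 m on every side. Turning to paragraphs (g)–(m): (g) operates — a current General Registration is held. (h) operates (a current Provisional Waiver is held), but yields to (i): (i) operates against (h): aggregate throughput is 3,220 units, less than the 3,240 units limit. (j), which would lift (i), is not triggered — the baseline figure is 559, not under 430. (b) is therefore removed.
Exception (c) does not apply: electrical service is planned.
Exception (d) does not apply: the qualifying period is 410 days, not under 320 days.
Exception (e)'s conditions are all satisfied: a current General Exemption Letter is held; a current Standing Waiver is held; no windows face an adjoining lot. However, paragraphs (n)–(o) must be considered: (n) is engaged — the reference index is 635, below the 681 limit. (o), which would lift (n), does not operate here — the Provisional Declaration is not current. Exception (e) does not apply.
No exception applies. The general rule governs.

Yes — Bastian must obtain a building permit.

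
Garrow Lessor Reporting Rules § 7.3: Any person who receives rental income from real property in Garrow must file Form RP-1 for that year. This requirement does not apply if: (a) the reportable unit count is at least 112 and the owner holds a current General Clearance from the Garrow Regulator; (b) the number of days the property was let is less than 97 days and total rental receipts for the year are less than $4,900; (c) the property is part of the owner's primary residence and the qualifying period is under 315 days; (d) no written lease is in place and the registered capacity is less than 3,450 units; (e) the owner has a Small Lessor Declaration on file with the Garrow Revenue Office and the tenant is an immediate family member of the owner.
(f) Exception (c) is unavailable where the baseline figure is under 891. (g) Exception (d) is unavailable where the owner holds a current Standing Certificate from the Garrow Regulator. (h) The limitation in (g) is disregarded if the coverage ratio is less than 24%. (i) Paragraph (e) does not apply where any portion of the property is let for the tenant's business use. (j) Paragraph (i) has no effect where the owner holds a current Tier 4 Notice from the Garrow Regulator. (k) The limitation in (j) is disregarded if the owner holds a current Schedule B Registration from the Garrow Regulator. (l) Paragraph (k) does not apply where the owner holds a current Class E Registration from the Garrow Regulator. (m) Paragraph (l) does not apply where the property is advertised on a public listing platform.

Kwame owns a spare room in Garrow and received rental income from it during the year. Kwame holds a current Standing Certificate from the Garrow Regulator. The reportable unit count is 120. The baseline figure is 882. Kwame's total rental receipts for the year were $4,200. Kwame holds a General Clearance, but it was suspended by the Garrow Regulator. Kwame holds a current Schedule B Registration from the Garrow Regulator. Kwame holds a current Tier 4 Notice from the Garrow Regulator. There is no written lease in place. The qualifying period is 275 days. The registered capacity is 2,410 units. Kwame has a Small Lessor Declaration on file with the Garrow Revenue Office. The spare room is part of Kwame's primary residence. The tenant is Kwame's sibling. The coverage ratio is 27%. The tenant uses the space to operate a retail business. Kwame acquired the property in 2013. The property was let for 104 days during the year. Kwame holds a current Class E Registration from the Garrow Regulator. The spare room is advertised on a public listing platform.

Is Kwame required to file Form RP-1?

Yes — Kwame must file Form RP-1.

Exception (a) does not apply: the General Clearance is not current.
Exception (b) requires that the number of days the property was let is less than 97 days; but the number of days the property was let is 104 days, not less than 97 days, so (b) is unavailable.
Exception (c): the spare room is part of the primary residence; the qualifying period is 275 days, under the 315 days limit — every condition holds. However, paragraph (f) must be considered: (f) operates against (c): the baseline figure is 882, under the 891 limit. (c) is therefore removed.
Exception (d) is satisfied on its face — there is no written lease; the registered capacity is 2,410 units, less than the 3,450 units limit. However, paragraphs (g)–(h) must be considered: (g) operates against (d): a current Standing Certificate is held. (h), which would lift (g), is inapplicable — the coverage ratio is 27%, not less than 24%. (d) is therefore removed.
Exception (e) is satisfied on its face — a Small Lessor Declaration is on file; the tenant is an immediate family member. But applying paragraphs (i)–(m): (i) operates — the space is let for business use. (j) operates (a current Tier 4 Notice is held), but is overridden by (k): (k) operates against (j): a current Schedule B Registration is held. (l) would limit (k) — a current Class E Registration is held — but (m) sets (l) aside: (m) operates against (l): the property is publicly advertised. So (e) is unavailable.
No exception displaces § 7.3.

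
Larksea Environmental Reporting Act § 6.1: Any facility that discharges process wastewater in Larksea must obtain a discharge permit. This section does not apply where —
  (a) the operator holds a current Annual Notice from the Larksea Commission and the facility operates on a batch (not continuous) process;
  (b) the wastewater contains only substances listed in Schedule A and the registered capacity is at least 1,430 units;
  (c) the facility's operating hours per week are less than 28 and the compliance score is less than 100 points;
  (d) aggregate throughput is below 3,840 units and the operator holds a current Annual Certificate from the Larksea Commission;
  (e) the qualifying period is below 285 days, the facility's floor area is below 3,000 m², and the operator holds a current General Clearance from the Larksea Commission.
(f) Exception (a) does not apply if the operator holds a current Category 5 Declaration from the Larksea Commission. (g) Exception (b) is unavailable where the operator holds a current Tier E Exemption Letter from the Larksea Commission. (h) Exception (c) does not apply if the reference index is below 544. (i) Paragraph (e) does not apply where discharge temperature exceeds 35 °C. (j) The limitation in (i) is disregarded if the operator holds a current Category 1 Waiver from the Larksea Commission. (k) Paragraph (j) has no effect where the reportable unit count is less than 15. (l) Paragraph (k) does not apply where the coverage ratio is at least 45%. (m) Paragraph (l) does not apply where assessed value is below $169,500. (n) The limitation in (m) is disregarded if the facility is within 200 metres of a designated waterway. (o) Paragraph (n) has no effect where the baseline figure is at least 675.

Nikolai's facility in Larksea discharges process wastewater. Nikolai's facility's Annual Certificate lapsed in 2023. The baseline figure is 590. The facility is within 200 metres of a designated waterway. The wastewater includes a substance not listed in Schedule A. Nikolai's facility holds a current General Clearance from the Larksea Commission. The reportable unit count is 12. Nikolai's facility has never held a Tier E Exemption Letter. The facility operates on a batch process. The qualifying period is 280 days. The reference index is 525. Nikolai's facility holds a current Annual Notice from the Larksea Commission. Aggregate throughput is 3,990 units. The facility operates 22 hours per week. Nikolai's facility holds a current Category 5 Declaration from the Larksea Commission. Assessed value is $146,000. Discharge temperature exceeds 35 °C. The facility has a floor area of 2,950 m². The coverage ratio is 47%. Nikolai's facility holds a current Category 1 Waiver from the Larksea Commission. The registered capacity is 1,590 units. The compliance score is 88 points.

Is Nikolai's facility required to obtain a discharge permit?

Exception (a)'s conditions are all satisfied: a current Annual Notice is held; the facility operates on a batch process. But applying paragraph (f): (f) operates against (a): a current Category 5 Declaration is held. (a) is therefore removed.
Exception (b) fails — the wastewater includes a non-Schedule-A substance.
Exception (c) is satisfied on its face — the facility's operating hours per week are 22, less than the 28 limit; the compliance score is 88 points, less than the 100 points limit. But: (h) is engaged — the reference index is 525, below the 544 limit. So (c) is unavailable.
Exception (d) fails — aggregate throughput is 3,990 units, not below 3,840 units.
Exception (e)'s conditions are all satisfied: the qualifying period is 280 days, below the 285 days limit; the facility's floor area is 2,950 m², below the 3,000 m² limit; a current General Clearance is held. Applying paragraphs (i)–(o): (i) would limit (e) — discharge temperature exceeds 35 °C — but (j) sets (i) aside: (j) is engaged — a current Category 1 Waiver is held. (k) is triggered (the reportable unit count is 12, less than the 15 limit), but is itself disapplied by (l): (l) operates against (k): the coverage ratio is 47%, meeting the 45% threshold. (m) applies (assessed value is $146,000, below the $169,500 limit), but is set aside by (n): (n) applies — the facility is within 200 m of a designated waterway. (o), which would lift (n), does not operate here — the baseline figure is 590, short of 675. (e) remains available.

No — exception (e) applies; Nikolai's facility is not required to obtain a discharge permit.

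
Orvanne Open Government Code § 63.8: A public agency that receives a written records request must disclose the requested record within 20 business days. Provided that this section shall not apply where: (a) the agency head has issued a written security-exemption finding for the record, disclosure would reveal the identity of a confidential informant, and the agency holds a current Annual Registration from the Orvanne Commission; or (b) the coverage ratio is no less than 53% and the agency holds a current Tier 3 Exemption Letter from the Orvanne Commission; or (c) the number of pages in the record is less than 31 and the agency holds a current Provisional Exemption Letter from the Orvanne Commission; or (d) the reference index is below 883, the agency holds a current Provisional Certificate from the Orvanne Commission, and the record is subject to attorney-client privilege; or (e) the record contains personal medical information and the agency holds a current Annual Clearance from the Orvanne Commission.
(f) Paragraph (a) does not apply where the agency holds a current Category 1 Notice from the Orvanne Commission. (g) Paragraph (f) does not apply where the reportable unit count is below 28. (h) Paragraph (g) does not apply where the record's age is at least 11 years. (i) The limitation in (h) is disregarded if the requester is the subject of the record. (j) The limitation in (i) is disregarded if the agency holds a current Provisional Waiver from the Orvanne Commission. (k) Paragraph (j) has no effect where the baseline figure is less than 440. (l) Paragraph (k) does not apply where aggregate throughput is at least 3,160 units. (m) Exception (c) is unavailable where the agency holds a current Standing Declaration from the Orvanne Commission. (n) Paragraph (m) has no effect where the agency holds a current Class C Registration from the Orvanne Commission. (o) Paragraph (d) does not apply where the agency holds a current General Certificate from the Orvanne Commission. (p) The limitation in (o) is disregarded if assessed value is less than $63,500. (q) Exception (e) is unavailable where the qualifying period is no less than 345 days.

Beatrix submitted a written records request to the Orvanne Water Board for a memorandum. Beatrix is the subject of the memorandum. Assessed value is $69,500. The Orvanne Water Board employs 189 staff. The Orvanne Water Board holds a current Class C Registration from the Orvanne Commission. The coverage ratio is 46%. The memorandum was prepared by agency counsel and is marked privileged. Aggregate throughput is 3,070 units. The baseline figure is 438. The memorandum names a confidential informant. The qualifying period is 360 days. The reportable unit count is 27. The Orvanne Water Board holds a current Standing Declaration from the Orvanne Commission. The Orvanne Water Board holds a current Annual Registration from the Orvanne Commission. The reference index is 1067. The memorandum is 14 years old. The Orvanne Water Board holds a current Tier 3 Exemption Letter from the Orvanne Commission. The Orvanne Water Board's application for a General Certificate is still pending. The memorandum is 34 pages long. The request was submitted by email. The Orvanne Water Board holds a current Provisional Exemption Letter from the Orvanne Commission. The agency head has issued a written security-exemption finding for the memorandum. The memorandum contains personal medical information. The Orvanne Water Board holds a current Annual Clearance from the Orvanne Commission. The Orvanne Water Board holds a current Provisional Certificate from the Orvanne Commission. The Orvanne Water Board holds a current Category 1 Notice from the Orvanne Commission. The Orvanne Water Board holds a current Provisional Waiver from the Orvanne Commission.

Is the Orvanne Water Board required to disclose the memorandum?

No — exception (a) applies; the Orvanne Water Board is not required to disclose the memorandum.

All of (a)'s requirements are met (a written security-exemption finding has been issued; the memorandum names a confidential informant; a current Annual Registration is held). Considering the limiting provisions: (f) is engaged (a current Category 1 Notice is held), but is itself disapplied by (g): (g) operates against (f): the reportable unit count is 27, below the 28 limit. (h) operates (the record's age is 14 years, meeting the 11 years threshold), but is displaced by (i): (i) operates against (h): Beatrix is the subject of the memorandum. (j) would limit (i) — a current Provisional Waiver is held — but (k) sets (j) aside: (k) operates — the baseline figure is 438, less than the 440 limit. (l) is inapplicable (aggregate throughput is 3,070 units, short of 3,160 units), so (k) stands. (a) remains available.
Exception (b) requires that the coverage ratio is no less than 53%; but the coverage ratio is 46%, short of 53%, so (b) is unavailable.
Exception (c) does not apply: the number of pages in the record is 34, not less than 31.
Exception (d) requires that the reference index is below 883; but the reference index is 1,067, not below 883, so (d) is unavailable.
Exception (e) is satisfied on its face — the memorandum contains personal medical information; a current Annual Clearance is held. But: (q) operates — the qualifying period is 360 days, meeting the 345 days threshold. (e) is therefore removed.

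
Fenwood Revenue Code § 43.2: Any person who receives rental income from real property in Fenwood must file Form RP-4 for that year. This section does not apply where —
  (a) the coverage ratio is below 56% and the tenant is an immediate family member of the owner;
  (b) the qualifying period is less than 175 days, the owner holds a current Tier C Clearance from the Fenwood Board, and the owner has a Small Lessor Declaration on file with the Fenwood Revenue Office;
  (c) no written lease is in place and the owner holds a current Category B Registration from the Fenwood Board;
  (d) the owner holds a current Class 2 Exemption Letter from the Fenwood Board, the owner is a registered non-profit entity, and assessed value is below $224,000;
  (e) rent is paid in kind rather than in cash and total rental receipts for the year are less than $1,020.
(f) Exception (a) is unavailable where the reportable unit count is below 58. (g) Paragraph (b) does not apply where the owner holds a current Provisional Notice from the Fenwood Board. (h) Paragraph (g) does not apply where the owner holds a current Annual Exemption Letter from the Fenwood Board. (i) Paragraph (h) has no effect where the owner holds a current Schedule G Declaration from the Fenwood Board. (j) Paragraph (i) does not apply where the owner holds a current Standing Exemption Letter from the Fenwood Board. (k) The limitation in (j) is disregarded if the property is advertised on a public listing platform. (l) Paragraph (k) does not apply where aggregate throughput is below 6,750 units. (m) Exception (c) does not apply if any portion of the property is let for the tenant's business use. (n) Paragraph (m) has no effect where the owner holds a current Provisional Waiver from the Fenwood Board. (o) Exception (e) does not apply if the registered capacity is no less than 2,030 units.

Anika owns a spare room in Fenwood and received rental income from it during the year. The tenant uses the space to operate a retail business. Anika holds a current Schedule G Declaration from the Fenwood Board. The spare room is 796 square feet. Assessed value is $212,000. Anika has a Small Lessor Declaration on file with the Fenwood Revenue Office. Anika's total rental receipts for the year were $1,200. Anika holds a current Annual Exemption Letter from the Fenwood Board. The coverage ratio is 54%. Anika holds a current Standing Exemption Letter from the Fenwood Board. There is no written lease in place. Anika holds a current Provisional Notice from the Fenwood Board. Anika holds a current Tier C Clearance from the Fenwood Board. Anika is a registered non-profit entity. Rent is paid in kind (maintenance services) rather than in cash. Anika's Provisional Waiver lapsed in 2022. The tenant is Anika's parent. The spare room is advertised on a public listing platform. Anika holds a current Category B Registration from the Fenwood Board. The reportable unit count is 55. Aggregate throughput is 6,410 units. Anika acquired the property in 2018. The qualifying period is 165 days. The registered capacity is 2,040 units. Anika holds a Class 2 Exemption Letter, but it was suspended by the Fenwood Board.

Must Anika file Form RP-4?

No — exception (b) applies; Anika is not required to file Form RP-4.

All of (a)'s requirements are met (the coverage ratio is 54%, below the 56% limit; the tenant is an immediate family member). But applying paragraph (f): (f) operates — the reportable unit count is 55, below the 58 limit. (a) is therefore removed.
Exception (b) is satisfied on its face — the qualifying period is 165 days, less than the 175 days limit; a current Tier C Clearance is held; a Small Lessor Declaration is on file. Under paragraphs (g)–(l): (g) would limit (b) — a current Provisional Notice is held — but (h) sets (g) aside: (h) operates against (g): a current Annual Exemption Letter is held. (i) is triggered (a current Schedule G Declaration is held), but is overridden by (j): (j) operates against (i): a current Standing Exemption Letter is held. (k) would limit (j) — the property is publicly advertised — but (l) sets (k) aside: (l) is triggered — aggregate throughput is 6,410 units, below the 6,750 units limit. (b) remains available.
Exception (c) is satisfied on its face — there is no written lease; a current Category B Registration is held. However, paragraphs (m)–(n) must be considered: (m) operates against (c): the space is let for business use. (n) is inapplicable (no current Provisional Waiver is held), so (m) stands. So (c) is unavailable.
Exception (d) fails — no current Class 2 Exemption Letter is held.
Exception (e) fails — total rental receipts for the year are $1,200, not less than $1,020.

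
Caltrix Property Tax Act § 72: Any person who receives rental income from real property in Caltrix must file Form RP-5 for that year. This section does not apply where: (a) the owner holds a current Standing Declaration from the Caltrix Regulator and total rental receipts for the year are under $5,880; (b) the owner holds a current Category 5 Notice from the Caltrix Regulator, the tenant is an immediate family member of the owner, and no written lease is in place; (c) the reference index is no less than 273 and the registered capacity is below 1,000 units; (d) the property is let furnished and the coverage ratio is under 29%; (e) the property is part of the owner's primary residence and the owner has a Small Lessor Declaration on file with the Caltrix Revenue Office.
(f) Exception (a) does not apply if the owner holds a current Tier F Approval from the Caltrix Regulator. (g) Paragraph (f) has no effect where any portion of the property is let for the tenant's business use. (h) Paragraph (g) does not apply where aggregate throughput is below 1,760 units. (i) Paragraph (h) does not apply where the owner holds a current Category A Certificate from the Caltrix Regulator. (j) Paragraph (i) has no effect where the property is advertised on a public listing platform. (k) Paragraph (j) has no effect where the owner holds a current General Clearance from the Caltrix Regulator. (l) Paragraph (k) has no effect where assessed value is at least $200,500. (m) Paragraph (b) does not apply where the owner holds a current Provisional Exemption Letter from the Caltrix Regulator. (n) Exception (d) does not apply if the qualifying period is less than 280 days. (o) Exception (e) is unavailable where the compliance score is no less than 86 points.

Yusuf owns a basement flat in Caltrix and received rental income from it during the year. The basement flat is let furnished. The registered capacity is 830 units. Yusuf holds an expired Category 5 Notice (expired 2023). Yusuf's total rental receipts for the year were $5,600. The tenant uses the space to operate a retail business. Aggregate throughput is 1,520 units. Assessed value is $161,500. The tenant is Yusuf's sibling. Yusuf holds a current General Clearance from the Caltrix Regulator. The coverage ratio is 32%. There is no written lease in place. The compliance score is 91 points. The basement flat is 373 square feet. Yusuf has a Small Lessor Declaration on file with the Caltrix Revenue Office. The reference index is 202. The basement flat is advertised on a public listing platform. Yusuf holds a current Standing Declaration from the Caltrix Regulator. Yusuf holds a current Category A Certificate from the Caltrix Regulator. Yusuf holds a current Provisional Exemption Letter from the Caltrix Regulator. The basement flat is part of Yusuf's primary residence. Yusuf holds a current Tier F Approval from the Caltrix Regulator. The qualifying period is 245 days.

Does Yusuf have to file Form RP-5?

No — exception (a) applies; Yusuf is not required to file Form RP-5.

All of (a)'s requirements are met (a current Standing Declaration is held; total rental receipts for the year are $5,600, under the $5,880 limit). Under paragraphs (f)–(l): (f) operates (a current Tier F Approval is held), but is itself disapplied by (g): (g) operates against (f): the space is let for business use. (h) would limit (g) — aggregate throughput is 1,520 units, below the 1,760 units limit — but (i) sets (h) aside: (i) operates against (h): a current Category A Certificate is held. (j) operates (the property is publicly advertised), but yields to (k): (k) operates against (j): a current General Clearance is held. (l) is inapplicable (assessed value is $161,500, short of $200,500), so (k) stands. So (a) applies.
Exception (b) does not apply: there is no Category 5 Notice in force.
Exception (c) does not apply: the reference index is 202, short of 273.
Exception (d) does not apply: the coverage ratio is 32%, not under 29%.
Exception (e) is satisfied on its face — the basement flat is part of the primary residence; a Small Lessor Declaration is on file. But applying paragraph (o): (o) operates against (e): the compliance score is 91 points, meeting the 86 points threshold. Exception (e) does not apply.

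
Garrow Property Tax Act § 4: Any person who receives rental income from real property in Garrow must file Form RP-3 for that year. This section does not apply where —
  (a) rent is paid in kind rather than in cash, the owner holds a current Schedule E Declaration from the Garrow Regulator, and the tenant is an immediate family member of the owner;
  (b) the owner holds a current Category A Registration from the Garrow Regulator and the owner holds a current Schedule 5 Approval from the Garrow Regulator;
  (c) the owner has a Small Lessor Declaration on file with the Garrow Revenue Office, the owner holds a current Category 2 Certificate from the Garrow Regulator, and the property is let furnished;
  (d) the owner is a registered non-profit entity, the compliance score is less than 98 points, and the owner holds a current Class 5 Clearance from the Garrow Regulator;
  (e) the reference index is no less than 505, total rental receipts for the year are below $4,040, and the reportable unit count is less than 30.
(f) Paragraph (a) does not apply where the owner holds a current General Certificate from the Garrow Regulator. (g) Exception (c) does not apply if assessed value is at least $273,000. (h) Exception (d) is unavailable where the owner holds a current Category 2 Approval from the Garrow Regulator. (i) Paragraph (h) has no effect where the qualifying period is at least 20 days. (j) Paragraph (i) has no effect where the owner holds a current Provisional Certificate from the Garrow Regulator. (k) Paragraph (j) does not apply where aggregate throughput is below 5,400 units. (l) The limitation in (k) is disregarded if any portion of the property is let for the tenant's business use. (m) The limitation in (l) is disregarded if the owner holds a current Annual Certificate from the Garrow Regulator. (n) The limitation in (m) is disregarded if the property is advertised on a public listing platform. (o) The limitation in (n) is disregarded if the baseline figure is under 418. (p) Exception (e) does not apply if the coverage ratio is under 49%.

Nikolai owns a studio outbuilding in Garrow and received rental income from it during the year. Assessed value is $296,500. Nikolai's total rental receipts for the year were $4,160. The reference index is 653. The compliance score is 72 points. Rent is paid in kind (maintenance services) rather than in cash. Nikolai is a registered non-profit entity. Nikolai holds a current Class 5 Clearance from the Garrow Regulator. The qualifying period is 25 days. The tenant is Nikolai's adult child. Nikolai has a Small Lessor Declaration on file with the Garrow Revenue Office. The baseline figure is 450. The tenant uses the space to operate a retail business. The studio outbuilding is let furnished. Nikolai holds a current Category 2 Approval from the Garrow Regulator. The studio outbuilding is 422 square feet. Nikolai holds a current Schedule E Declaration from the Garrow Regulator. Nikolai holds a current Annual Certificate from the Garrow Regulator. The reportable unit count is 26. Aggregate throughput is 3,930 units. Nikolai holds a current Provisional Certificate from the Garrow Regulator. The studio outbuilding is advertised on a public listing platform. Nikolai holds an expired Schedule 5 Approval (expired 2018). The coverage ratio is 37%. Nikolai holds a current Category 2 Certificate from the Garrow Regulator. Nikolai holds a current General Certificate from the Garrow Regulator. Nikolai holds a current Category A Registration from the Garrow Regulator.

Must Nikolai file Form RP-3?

Yes — Nikolai must file Form RP-3.

Exception (a)'s conditions are all satisfied: rent is paid in kind; a current Schedule E Declaration is held; the tenant is an immediate family member. Turning to paragraph (f): (f) operates against (a): a current General Certificate is held. (a) is therefore removed.
Exception (b) does not apply: no current Schedule 5 Approval is held.
Exception (c) is satisfied on its face — a Small Lessor Declaration is on file; a current Category 2 Certificate is held; the property is let furnished. However, paragraph (g) must be considered: (g) operates against (c): assessed value is $296,500, meeting the $273,000 threshold. So (c) is unavailable.
Exception (d)'s conditions are all satisfied: Nikolai is a registered non-profit; the compliance score is 72 points, less than the 98 points limit; a current Class 5 Clearance is held. However, paragraphs (h)–(o) must be considered: (h) applies — a current Category 2 Approval is held. (i) applies (the qualifying period is 25 days, meeting the 20 days threshold), but is set aside by (j): (j) operates against (i): a current Provisional Certificate is held. (k) would limit (j) — aggregate throughput is 3,930 units, below the 5,400 units limit — but (l) sets (k) aside: (l) operates against (k): the space is let for business use. (m) would limit (l) — a current Annual Certificate is held — but (n) sets (m) aside: (n) operates against (m): the property is publicly advertised. (o), which would lift (n), is not engaged — the baseline figure is 450, not under 418. Exception (d) does not apply.
Exception (e) requires that total rental receipts for the year are below $4,040; but total rental receipts for the year are $4,160, not below $4,040, so (e) is unavailable.
No exception applies. The general rule governs.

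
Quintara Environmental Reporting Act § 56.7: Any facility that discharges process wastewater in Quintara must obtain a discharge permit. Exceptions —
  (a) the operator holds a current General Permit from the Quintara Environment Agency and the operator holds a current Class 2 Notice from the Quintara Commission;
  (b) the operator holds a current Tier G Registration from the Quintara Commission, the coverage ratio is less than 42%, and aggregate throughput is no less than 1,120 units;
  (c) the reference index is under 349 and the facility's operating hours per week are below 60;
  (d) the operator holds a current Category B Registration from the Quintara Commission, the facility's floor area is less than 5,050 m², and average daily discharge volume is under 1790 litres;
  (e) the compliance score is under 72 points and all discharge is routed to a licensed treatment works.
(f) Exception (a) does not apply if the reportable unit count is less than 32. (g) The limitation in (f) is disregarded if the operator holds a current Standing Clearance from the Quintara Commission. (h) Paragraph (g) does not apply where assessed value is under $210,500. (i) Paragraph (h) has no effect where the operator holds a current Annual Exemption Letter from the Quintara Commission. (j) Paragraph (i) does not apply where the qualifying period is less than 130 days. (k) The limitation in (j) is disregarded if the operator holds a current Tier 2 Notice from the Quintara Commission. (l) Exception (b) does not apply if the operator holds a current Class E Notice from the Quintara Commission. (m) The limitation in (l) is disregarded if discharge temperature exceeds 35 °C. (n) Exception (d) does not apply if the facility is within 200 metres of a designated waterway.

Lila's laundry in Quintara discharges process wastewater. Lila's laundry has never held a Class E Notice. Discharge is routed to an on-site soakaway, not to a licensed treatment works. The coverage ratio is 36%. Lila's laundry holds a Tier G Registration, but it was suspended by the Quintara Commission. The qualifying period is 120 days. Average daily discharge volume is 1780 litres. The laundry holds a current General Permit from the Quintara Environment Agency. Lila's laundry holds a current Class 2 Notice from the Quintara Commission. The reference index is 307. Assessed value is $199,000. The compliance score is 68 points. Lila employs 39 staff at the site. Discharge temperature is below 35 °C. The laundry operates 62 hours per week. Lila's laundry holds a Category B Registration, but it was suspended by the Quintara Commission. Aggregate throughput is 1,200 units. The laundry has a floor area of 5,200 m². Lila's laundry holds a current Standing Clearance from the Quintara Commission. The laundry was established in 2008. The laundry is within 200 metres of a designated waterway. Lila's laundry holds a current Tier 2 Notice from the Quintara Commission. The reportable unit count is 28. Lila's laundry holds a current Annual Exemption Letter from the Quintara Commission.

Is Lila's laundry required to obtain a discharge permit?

Exception (a)'s conditions are all satisfied: a current General Permit is held; a current Class 2 Notice is held. Considering the limiting provisions: (f) would limit (a) — the reportable unit count is 28, less than the 32 limit — but (g) sets (f) aside: (g) operates — a current Standing Clearance is held. (h) would limit (g) — assessed value is $199,000, under the $210,500 limit — but (i) sets (h) aside: (i) operates against (h): a current Annual Exemption Letter is held. (j) would limit (i) — the qualifying period is 120 days, less than the 130 days limit — but (k) sets (j) aside: (k) applies — a current Tier 2 Notice is held. Exception (a) stands.
Exception (b) fails — the Tier G Registration is not current.
Exception (c) fails — the facility's operating hours per week are 62, not below 60.
Exception (d) requires that the operator holds a current Category B Registration from the Quintara Commission; but there is no Category B Registration in force, so (d) is unavailable.
Exception (e) fails — discharge is not routed to a licensed treatment works.

No — exception (a) applies; Lila's laundry is not required to obtain a discharge permit.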